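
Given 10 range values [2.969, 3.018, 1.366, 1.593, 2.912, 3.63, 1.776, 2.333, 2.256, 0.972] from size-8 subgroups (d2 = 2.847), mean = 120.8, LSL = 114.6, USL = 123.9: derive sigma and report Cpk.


R_bar = (2.969 + 3.018 + 1.366 + 1.593 + 2.912 + 3.63 + 1.776 + 2.333 + 2.256 + 0.972) / 10 = 2.2825
sigma = R_bar / d2 = 2.2825 / 2.847 = 0.80172111
Cp = (USL - LSL)/(6*sigma) = (123.9 - 114.6)/(6*0.80172111) = 1.9333
Cpu = (123.9 - 120.8)/(3*0.80172111) = 1.2889
Cpl = (120.8 - 114.6)/(3*0.80172111) = 2.5778
Cpk = min(Cpu, Cpl) = 1.2889

1.2889


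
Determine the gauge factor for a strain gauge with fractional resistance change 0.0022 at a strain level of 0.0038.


GF = (dR/R) / epsilon
= 0.0022 / 0.0038
= 0.5789

0.5789


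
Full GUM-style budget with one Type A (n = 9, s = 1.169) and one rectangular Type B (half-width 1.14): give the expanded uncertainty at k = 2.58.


u_A = s / sqrt(n) = 1.169 / sqrt(9) = 0.38966667
u_B = half_width / sqrt(3) = 1.14 / sqrt(3) = 0.65817931
uc = sqrt(u_A^2 + u_B^2) = sqrt(0.38966667^2 + 0.65817931^2) = 0.76487915
U = k * uc = 2.58 * 0.76487915
U = 1.9734

1.9734


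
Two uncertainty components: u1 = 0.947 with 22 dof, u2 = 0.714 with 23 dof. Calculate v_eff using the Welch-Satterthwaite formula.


uc = sqrt(u1^2 + u2^2) = sqrt(0.947^2 + 0.714^2) = 1.1860038
v_eff = uc^4 / (u1^4/v1 + u2^4/v2)
= 1.1860038^4 / (0.947^4/22 + 0.714^4/23)
= 1.9785377 / 0.047857213
v_eff = 41.3425

41.3425


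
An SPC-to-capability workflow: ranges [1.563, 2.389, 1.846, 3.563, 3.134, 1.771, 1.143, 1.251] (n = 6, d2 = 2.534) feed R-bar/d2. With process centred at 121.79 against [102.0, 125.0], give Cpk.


R_bar = (1.563 + 2.389 + 1.846 + 3.563 + 3.134 + 1.771 + 1.143 + 1.251) / 8 = 2.0825
sigma = R_bar / d2 = 2.0825 / 2.534 = 0.8218232
Cp = (USL - LSL)/(6*sigma) = (125.0 - 102.0)/(6*0.8218232) = 4.6644
Cpu = (125.0 - 121.79)/(3*0.8218232) = 1.3020
Cpl = (121.79 - 102.0)/(3*0.8218232) = 8.0269
Cpk = min(Cpu, Cpl) = 1.3020

1.3020


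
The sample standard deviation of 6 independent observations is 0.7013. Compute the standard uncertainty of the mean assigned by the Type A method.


u_A = s / sqrt(n)
u_A = 0.7013 / sqrt(6)
u_A = 0.7013 / 2.4494897
u_A = 0.2863

0.2863


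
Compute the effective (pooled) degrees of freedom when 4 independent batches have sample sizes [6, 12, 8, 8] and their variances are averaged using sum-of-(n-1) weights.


nu = sum_i (n_i - 1)
nu = ((6 - 1) + (12 - 1) + (8 - 1) + (8 - 1))
nu = 5 + 11 + 7 + 7
nu = 30

30


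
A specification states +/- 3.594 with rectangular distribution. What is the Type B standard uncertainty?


u_B = half_width / sqrt(3)
u_B = 3.594 / 1.7320508
u_B = 2.0750

2.0750


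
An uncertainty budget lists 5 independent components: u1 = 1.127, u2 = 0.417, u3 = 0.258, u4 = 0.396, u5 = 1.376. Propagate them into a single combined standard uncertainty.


uc = sqrt(1.127^2 + 0.417^2 + 0.258^2 + 0.396^2 + 1.376^2)
uc = sqrt(3.560774)
uc = 1.8870

1.8870


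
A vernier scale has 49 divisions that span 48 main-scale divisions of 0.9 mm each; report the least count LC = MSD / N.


LC = MSD / n_div
= 0.9 / 49
= 0.0184

0.0184


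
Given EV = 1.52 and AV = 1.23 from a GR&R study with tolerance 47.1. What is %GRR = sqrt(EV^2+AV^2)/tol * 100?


GRR = sqrt(EV^2 + AV^2) = sqrt(1.52^2 + 1.23^2) = 1.9553261
%GRR = GRR / tol * 100 = 1.9553261 / 47.1 * 100
%GRR = 4.1514

4.1514


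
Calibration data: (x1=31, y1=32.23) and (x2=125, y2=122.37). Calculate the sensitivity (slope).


slope = (y2 - y1) / (x2 - x1)
= (122.37 - 32.23) / (125 - 31)
= 90.1400 / 94
= 0.9589

0.9589


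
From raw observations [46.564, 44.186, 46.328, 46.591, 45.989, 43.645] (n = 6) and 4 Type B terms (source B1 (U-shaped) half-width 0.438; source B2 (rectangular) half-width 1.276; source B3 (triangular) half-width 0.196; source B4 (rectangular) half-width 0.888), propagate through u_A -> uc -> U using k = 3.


mean = (46.564 + 44.186 + 46.328 + 46.591 + 45.989 + 43.645) / 6 = 45.5505
s = sqrt(sum((x - mean)^2)/(n-1)) = 1.296102
u_A = s / sqrt(n) = 1.296102 / sqrt(6) = 0.52913143
u_B1 = 0.438 / sqrt(2) = 0.30971277
u_B2 = 1.276 / sqrt(3) = 0.73669894
u_B3 = 0.196 / sqrt(6) = 0.080016665
u_B4 = 0.888 / sqrt(3) = 0.51268704
uc = sqrt(0.52913143^2 + 0.30971277^2 + 0.73669894^2 + 0.080016665^2 + 0.51268704^2) = 1.0898982
U = k * uc = 3 * 1.0898982
U = 3.2697

3.2697


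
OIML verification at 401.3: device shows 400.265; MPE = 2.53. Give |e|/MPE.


e = indication - reference = 400.265 - 401.3 = -1.0350
|e| = 1.0350
ratio = |e| / MPE = 1.0350 / 2.53
ratio = 0.4091

0.4091


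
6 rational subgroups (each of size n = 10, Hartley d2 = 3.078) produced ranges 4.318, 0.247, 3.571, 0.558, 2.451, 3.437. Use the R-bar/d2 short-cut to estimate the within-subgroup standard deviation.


R_bar = (4.318 + 0.247 + 3.571 + 0.558 + 2.451 + 3.437) / 6
R_bar = 14.582 / 6 = 2.4303333
sigma_hat = R_bar / d2 = 2.4303333 / 3.078 = 0.7896

0.7896


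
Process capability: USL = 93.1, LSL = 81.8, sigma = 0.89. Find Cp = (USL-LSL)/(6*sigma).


Cp = (USL - LSL) / (6 * sigma)
= (93.1 - 81.8) / (6 * 0.89)
= 11.3000 / 5.3400
= 2.1161

2.1161


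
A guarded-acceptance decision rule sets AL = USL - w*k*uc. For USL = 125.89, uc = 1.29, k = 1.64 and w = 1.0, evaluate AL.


U = k * uc = 1.64 * 1.29 = 2.1156
guard band g = w * U = 1.0 * 2.1156 = 2.1156
AL = USL - g = 125.89 - 2.1156
AL = 123.7744

123.7744


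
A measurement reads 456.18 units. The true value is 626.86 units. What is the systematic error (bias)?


Systematic error = measured - true
= 456.18 - 626.86
= -170.6800

-170.6800


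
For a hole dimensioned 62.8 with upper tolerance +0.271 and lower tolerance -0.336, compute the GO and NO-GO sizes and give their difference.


GO = nominal - lower_tol (smallest hole = maximum material condition)
GO = 62.8 - 0.336 = 62.464
NO-GO = nominal + upper_tol (largest hole = least material condition)
NO-GO = 62.8 + 0.271 = 63.071
spread = NO-GO - GO = 63.071 - 62.464 = 0.6070

0.6070


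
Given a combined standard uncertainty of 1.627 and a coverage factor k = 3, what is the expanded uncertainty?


U = k * uc
U = 3 * 1.627
U = 4.8810

4.8810


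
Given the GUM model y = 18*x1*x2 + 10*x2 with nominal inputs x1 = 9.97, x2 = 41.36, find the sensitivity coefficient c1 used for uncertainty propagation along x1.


y = 18*x1*x2 + 10*x2
dy/dx1 = 18*x2
Evaluate at x2 = 41.36: c1 = 18 * 41.36
c1 = 744.4800

744.4800


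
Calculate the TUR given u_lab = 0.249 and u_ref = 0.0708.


TUR = u_lab / u_ref
= 0.249 / 0.0708
= 3.5169

3.5169


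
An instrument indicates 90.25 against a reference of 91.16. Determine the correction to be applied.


Correction = standard - reading
= 91.16 - 90.25
= 0.9100

0.9100


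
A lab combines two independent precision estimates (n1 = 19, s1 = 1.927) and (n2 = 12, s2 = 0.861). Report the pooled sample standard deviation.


s_p = sqrt(((n1-1)*s1^2 + (n2-1)*s2^2) / (n1+n2-2))
numerator = (19-1)*1.927^2 + (12-1)*0.861^2 = 66.839922 + 8.154531 = 74.994453
denominator = 19 + 12 - 2 = 29
s_p^2 = 74.994453 / 29 = 2.5860156
s_p = sqrt(2.5860156) = 1.6081

1.6081


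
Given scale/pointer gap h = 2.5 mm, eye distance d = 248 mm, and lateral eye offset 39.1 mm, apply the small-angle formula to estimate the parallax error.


error = h * offset / d
= 2.5 * 39.1 / 248
= 0.3942

0.3942


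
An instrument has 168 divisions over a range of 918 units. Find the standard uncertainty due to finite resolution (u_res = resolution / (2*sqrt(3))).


resolution = range / divisions
resolution = 918 / 168 = 5.4642857
u_res = resolution / (2*sqrt(3))
u_res = 5.4642857 / 3.4641016
u_res = 1.5774

1.5774


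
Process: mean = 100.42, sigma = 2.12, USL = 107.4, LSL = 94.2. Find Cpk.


Cpu = (USL - mean) / (3*sigma) = (107.4 - 100.42) / (3*2.12) = 1.0975
Cpl = (mean - LSL) / (3*sigma) = (100.42 - 94.2) / (3*2.12) = 0.9780
Cpk = min(Cpu, Cpl) = 0.9780

0.9780


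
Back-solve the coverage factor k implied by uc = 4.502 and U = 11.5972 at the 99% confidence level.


k = U / uc
k = 11.5972 / 4.502
k = 2.576

2.576


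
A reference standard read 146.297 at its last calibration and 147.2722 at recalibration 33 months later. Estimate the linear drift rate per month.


rate = (v2 - v1) / months
= (147.2722 - 146.297) / 33
= 0.9752 / 33
= 0.0296

0.0296


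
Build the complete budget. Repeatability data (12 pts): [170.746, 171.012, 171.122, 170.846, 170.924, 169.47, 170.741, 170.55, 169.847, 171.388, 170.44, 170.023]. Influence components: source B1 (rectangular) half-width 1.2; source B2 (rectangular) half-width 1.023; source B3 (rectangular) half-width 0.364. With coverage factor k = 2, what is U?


mean = (170.746 + 171.012 + 171.122 + 170.846 + 170.924 + 169.47 + 170.741 + 170.55 + 169.847 + 171.388 + 170.44 + 170.023) / 12 = 170.5924167
s = sqrt(sum((x - mean)^2)/(n-1)) = 0.56198584
u_A = s / sqrt(n) = 0.56198584 / sqrt(12) = 0.16223134
u_B1 = 1.2 / sqrt(3) = 0.69282032
u_B2 = 1.023 / sqrt(3) = 0.59062933
u_B3 = 0.364 / sqrt(3) = 0.2101555
uc = sqrt(0.16223134^2 + 0.69282032^2 + 0.59062933^2 + 0.2101555^2) = 0.94832871
U = k * uc = 2 * 0.94832871
U = 1.8967

1.8967


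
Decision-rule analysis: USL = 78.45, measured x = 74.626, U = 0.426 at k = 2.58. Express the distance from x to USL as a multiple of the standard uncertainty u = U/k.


u = U / k = 0.426 / 2.58 = 0.16511628
margin = |USL - x| = |78.45 - 74.626| = 3.824
z = margin / u = 3.824 / 0.16511628
z = 23.1594

23.1594


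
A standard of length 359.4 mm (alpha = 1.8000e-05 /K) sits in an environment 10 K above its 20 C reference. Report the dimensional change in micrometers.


dL = L * alpha * dT
= 359.4 * 1.8000e-05 * 10
= 0.0646920 mm
dL_um = 0.0646920 * 1000 = 64.6920 um

64.6920


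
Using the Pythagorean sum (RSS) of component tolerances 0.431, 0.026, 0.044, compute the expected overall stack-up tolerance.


RSS = sqrt(0.431^2 + 0.026^2 + 0.044^2)
= sqrt(0.188373)
= 0.4340

0.4340


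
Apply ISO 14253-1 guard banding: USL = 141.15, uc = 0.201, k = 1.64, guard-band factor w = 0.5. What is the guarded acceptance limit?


U = k * uc = 1.64 * 0.201 = 0.32964
guard band g = w * U = 0.5 * 0.32964 = 0.16482
AL = USL - g = 141.15 - 0.16482
AL = 140.9852

140.9852


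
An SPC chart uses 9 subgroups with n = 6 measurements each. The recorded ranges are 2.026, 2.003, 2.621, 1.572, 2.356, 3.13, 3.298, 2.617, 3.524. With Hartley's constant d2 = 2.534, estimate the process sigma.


R_bar = (2.026 + 2.003 + 2.621 + 1.572 + 2.356 + 3.13 + 3.298 + 2.617 + 3.524) / 9
R_bar = 23.147 / 9 = 2.5718889
sigma_hat = R_bar / d2 = 2.5718889 / 2.534 = 1.0150

1.0150


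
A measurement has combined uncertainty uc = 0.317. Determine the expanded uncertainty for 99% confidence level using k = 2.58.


U = k * uc
U = 2.58 * 0.317
U = 0.8179

0.8179


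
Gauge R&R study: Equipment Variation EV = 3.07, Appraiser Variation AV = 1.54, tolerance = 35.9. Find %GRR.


GRR = sqrt(EV^2 + AV^2) = sqrt(3.07^2 + 1.54^2) = 3.4346033
%GRR = GRR / tol * 100 = 3.4346033 / 35.9 * 100
%GRR = 9.5671

9.5671


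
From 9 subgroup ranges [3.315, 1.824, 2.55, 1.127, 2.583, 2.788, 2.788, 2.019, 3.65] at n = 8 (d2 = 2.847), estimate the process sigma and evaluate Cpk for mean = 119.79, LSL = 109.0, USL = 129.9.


R_bar = (3.315 + 1.824 + 2.55 + 1.127 + 2.583 + 2.788 + 2.788 + 2.019 + 3.65) / 9 = 2.516
sigma = R_bar / d2 = 2.516 / 2.847 = 0.88373727
Cp = (USL - LSL)/(6*sigma) = (129.9 - 109.0)/(6*0.88373727) = 3.9416
Cpu = (129.9 - 119.79)/(3*0.88373727) = 3.8134
Cpl = (119.79 - 109.0)/(3*0.88373727) = 4.0698
Cpk = min(Cpu, Cpl) = 3.8134

3.8134


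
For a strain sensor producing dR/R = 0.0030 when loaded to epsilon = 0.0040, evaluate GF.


GF = (dR/R) / epsilon
= 0.0030 / 0.0040
= 0.7500

0.7500


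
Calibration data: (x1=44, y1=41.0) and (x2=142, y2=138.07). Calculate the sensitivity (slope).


slope = (y2 - y1) / (x2 - x1)
= (138.07 - 41.0) / (142 - 44)
= 97.0700 / 98
= 0.9905

0.9905


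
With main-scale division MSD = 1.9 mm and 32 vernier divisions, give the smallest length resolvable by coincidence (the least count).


LC = MSD / n_div
= 1.9 / 32
= 0.0594

0.0594


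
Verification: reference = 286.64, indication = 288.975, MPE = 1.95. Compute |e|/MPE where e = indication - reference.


e = indication - reference = 288.975 - 286.64 = 2.3350
|e| = 2.3350
ratio = |e| / MPE = 2.3350 / 1.95
ratio = 1.1974

1.1974


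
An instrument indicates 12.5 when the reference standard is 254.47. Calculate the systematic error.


Systematic error = measured - true
= 12.5 - 254.47
= -241.9700

-241.9700


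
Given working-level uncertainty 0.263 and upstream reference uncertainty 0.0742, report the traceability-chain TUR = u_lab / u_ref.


TUR = u_lab / u_ref
= 0.263 / 0.0742
= 3.5445

3.5445


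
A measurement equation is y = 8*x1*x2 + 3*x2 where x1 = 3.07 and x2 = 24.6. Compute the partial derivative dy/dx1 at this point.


y = 8*x1*x2 + 3*x2
dy/dx1 = 8*x2
Evaluate at x2 = 24.6: c1 = 8 * 24.6
c1 = 196.8000

196.8000


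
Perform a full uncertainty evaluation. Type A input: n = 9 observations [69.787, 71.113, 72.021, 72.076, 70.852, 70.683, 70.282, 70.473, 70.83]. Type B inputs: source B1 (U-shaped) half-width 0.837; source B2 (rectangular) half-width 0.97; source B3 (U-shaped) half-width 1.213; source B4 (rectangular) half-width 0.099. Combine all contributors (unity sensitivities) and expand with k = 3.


mean = (69.787 + 71.113 + 72.021 + 72.076 + 70.852 + 70.683 + 70.282 + 70.473 + 70.83) / 9 = 70.90188889
s = sqrt(sum((x - mean)^2)/(n-1)) = 0.75351417
u_A = s / sqrt(n) = 0.75351417 / sqrt(9) = 0.25117139
u_B1 = 0.837 / sqrt(2) = 0.59184838
u_B2 = 0.97 / sqrt(3) = 0.56002976
u_B3 = 1.213 / sqrt(2) = 0.85772053
u_B4 = 0.099 / sqrt(3) = 0.057157677
uc = sqrt(0.25117139^2 + 0.59184838^2 + 0.56002976^2 + 0.85772053^2 + 0.057157677^2) = 1.2107669
U = k * uc = 3 * 1.2107669
U = 3.6323

3.6323


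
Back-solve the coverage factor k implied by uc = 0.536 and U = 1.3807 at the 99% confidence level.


k = U / uc
k = 1.3807 / 0.536
k = 2.576

2.576


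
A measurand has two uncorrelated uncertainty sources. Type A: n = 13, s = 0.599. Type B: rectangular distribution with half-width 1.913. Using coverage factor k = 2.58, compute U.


u_A = s / sqrt(n) = 0.599 / sqrt(13) = 0.16613271
u_B = half_width / sqrt(3) = 1.913 / sqrt(3) = 1.1044711
uc = sqrt(u_A^2 + u_B^2) = sqrt(0.16613271^2 + 1.1044711^2) = 1.1168959
U = k * uc = 2.58 * 1.1168959
U = 2.8816

2.8816


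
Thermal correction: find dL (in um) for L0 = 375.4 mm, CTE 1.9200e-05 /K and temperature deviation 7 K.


dL = L * alpha * dT
= 375.4 * 1.9200e-05 * 7
= 0.0504538 mm
dL_um = 0.0504538 * 1000 = 50.4538 um

50.4538


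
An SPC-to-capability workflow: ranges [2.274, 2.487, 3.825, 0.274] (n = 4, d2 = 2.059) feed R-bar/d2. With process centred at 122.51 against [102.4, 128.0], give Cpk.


R_bar = (2.274 + 2.487 + 3.825 + 0.274) / 4 = 2.215
sigma = R_bar / d2 = 2.215 / 2.059 = 1.0757649
Cp = (USL - LSL)/(6*sigma) = (128.0 - 102.4)/(6*1.0757649) = 3.9662
Cpu = (128.0 - 122.51)/(3*1.0757649) = 1.7011
Cpl = (122.51 - 102.4)/(3*1.0757649) = 6.2312
Cpk = min(Cpu, Cpl) = 1.7011

1.7011


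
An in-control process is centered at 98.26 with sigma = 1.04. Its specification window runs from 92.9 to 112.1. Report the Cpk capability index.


Cpu = (USL - mean) / (3*sigma) = (112.1 - 98.26) / (3*1.04) = 4.4359
Cpl = (mean - LSL) / (3*sigma) = (98.26 - 92.9) / (3*1.04) = 1.7179
Cpk = min(Cpu, Cpl) = 1.7179

1.7179


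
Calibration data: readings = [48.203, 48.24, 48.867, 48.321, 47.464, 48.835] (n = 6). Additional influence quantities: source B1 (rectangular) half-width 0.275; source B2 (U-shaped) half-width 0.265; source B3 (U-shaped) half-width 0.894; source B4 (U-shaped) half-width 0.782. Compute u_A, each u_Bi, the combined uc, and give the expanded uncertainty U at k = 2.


mean = (48.203 + 48.24 + 48.867 + 48.321 + 47.464 + 48.835) / 6 = 48.32166667
s = sqrt(sum((x - mean)^2)/(n-1)) = 0.51327251
u_A = s / sqrt(n) = 0.51327251 / sqrt(6) = 0.20954262
u_B1 = 0.275 / sqrt(3) = 0.15877132
u_B2 = 0.265 / sqrt(2) = 0.1873833
u_B3 = 0.894 / sqrt(2) = 0.63215346
u_B4 = 0.782 / sqrt(2) = 0.5529575
uc = sqrt(0.20954262^2 + 0.15877132^2 + 0.1873833^2 + 0.63215346^2 + 0.5529575^2) = 0.89978272
U = k * uc = 2 * 0.89978272
U = 1.7996

1.7996


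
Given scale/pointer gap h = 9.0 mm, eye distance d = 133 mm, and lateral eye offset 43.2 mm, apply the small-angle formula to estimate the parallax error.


error = h * offset / d
= 9.0 * 43.2 / 133
= 2.9233

2.9233


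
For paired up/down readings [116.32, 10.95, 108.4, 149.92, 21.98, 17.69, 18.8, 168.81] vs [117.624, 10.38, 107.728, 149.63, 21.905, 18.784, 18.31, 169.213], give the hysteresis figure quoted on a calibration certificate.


|116.32 - 117.624| = 1.3040
|10.95 - 10.38| = 0.5700
|108.4 - 107.728| = 0.6720
|149.92 - 149.63| = 0.2900
|21.98 - 21.905| = 0.0750
|17.69 - 18.784| = 1.0940
|18.8 - 18.31| = 0.4900
|168.81 - 169.213| = 0.4030
hysteresis = max(diffs) = 1.3040

1.3040


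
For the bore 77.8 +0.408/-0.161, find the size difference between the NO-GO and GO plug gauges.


GO = nominal - lower_tol (smallest hole = maximum material condition)
GO = 77.8 - 0.161 = 77.639
NO-GO = nominal + upper_tol (largest hole = least material condition)
NO-GO = 77.8 + 0.408 = 78.208
spread = NO-GO - GO = 78.208 - 77.639 = 0.5690

0.5690


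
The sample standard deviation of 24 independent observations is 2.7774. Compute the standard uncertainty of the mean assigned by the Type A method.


u_A = s / sqrt(n)
u_A = 2.7774 / sqrt(24)
u_A = 2.7774 / 4.8989795
u_A = 0.5669

0.5669


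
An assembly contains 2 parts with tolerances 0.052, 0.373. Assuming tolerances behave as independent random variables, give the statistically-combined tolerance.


RSS = sqrt(0.052^2 + 0.373^2)
= sqrt(0.141833)
= 0.3766

0.3766


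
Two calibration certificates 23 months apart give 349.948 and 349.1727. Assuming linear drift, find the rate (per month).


rate = (v2 - v1) / months
= (349.1727 - 349.948) / 23
= -0.7753 / 23
= -0.0337

-0.0337


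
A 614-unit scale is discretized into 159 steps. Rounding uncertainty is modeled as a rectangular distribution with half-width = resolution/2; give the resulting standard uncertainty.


resolution = range / divisions
resolution = 614 / 159 = 3.8616352
u_res = resolution / (2*sqrt(3))
u_res = 3.8616352 / 3.4641016
u_res = 1.1148

1.1148


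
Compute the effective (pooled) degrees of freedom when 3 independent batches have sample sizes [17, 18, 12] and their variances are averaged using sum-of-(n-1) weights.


nu = sum_i (n_i - 1)
nu = ((17 - 1) + (18 - 1) + (12 - 1))
nu = 16 + 17 + 11
nu = 44

44


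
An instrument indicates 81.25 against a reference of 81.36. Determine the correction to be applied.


Correction = standard - reading
= 81.36 - 81.25
= 0.1100

0.1100


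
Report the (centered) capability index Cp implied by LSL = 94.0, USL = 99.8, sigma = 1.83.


Cp = (USL - LSL) / (6 * sigma)
= (99.8 - 94.0) / (6 * 1.83)
= 5.8000 / 10.9800
= 0.5282

0.5282


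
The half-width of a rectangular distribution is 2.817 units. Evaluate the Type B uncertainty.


u_B = half_width / sqrt(3)
u_B = 2.817 / 1.7320508
u_B = 1.6264

1.6264


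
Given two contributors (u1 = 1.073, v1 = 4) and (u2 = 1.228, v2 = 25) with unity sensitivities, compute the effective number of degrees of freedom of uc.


uc = sqrt(u1^2 + u2^2) = sqrt(1.073^2 + 1.228^2) = 1.63074
v_eff = uc^4 / (u1^4/v1 + u2^4/v2)
= 1.63074^4 / (1.073^4/4 + 1.228^4/25)
= 7.0719454 / 0.42235025
v_eff = 16.7443

16.7443


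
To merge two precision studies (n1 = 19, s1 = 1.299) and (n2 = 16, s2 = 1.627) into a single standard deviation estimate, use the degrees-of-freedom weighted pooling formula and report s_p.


s_p = sqrt(((n1-1)*s1^2 + (n2-1)*s2^2) / (n1+n2-2))
numerator = (19-1)*1.299^2 + (16-1)*1.627^2 = 30.373218 + 39.706935 = 70.080153
denominator = 19 + 16 - 2 = 33
s_p^2 = 70.080153 / 33 = 2.123641
s_p = sqrt(2.123641) = 1.4573

1.4573


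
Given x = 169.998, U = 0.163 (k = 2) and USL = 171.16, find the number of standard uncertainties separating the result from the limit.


u = U / k = 0.163 / 2 = 0.0815
margin = |USL - x| = |171.16 - 169.998| = 1.162
z = margin / u = 1.162 / 0.0815
z = 14.2577

14.2577


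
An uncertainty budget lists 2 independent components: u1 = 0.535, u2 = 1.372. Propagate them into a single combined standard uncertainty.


uc = sqrt(0.535^2 + 1.372^2)
uc = sqrt(2.168609)
uc = 1.4726

1.4726


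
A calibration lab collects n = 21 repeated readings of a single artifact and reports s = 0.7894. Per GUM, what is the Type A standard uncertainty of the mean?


u_A = s / sqrt(n)
u_A = 0.7894 / sqrt(21)
u_A = 0.7894 / 4.5825757
u_A = 0.1723

0.1723


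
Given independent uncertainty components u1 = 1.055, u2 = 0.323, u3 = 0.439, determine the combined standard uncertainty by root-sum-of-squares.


uc = sqrt(1.055^2 + 0.323^2 + 0.439^2)
uc = sqrt(1.410075)
uc = 1.1875

1.1875


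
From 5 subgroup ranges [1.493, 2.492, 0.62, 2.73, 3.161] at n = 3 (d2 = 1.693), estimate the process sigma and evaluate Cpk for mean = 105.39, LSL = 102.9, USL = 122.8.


R_bar = (1.493 + 2.492 + 0.62 + 2.73 + 3.161) / 5 = 2.0992
sigma = R_bar / d2 = 2.0992 / 1.693 = 1.2399291
Cp = (USL - LSL)/(6*sigma) = (122.8 - 102.9)/(6*1.2399291) = 2.6749
Cpu = (122.8 - 105.39)/(3*1.2399291) = 4.6804
Cpl = (105.39 - 102.9)/(3*1.2399291) = 0.6694
Cpk = min(Cpu, Cpl) = 0.6694

0.6694


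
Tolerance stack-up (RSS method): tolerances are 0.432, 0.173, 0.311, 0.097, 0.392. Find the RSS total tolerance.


RSS = sqrt(0.432^2 + 0.173^2 + 0.311^2 + 0.097^2 + 0.392^2)
= sqrt(0.476347)
= 0.6902

0.6902


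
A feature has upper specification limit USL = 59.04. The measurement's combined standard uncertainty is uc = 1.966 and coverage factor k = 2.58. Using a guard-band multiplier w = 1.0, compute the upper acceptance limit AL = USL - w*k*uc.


U = k * uc = 2.58 * 1.966 = 5.07228
guard band g = w * U = 1.0 * 5.07228 = 5.07228
AL = USL - g = 59.04 - 5.07228
AL = 53.9677

53.9677


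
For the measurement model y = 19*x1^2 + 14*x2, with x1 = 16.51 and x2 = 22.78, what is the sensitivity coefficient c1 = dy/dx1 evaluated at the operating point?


y = 19*x1^2 + 14*x2
dy/dx1 = 2*19*x1
Evaluate at x1 = 16.51: c1 = 38 * 16.51
c1 = 627.3800

627.3800


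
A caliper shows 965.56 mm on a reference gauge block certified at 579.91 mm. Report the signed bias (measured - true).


Systematic error = measured - true
= 965.56 - 579.91
= 385.6500

385.6500


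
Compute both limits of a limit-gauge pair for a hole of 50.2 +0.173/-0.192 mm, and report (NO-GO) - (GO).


GO = nominal - lower_tol (smallest hole = maximum material condition)
GO = 50.2 - 0.192 = 50.008
NO-GO = nominal + upper_tol (largest hole = least material condition)
NO-GO = 50.2 + 0.173 = 50.373
spread = NO-GO - GO = 50.373 - 50.008 = 0.3650

0.3650


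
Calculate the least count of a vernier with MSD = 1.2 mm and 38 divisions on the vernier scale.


LC = MSD / n_div
= 1.2 / 38
= 0.0316

0.0316


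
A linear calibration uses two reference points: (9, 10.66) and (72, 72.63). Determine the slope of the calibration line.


slope = (y2 - y1) / (x2 - x1)
= (72.63 - 10.66) / (72 - 9)
= 61.9700 / 63
= 0.9837

0.9837


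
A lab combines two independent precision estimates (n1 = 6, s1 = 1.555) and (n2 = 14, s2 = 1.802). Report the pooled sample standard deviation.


s_p = sqrt(((n1-1)*s1^2 + (n2-1)*s2^2) / (n1+n2-2))
numerator = (6-1)*1.555^2 + (14-1)*1.802^2 = 12.090125 + 42.213652 = 54.303777
denominator = 6 + 14 - 2 = 18
s_p^2 = 54.303777 / 18 = 3.0168765
s_p = sqrt(3.0168765) = 1.7369

1.7369


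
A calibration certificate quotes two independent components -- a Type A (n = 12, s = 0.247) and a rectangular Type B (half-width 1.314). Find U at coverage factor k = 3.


u_A = s / sqrt(n) = 0.247 / sqrt(12) = 0.071302758
u_B = half_width / sqrt(3) = 1.314 / sqrt(3) = 0.75863825
uc = sqrt(u_A^2 + u_B^2) = sqrt(0.071302758^2 + 0.75863825^2) = 0.76198168
U = k * uc = 3 * 0.76198168
U = 2.2859

2.2859


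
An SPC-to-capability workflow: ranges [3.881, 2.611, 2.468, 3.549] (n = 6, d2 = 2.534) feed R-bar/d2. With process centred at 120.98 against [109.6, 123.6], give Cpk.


R_bar = (3.881 + 2.611 + 2.468 + 3.549) / 4 = 3.12725
sigma = R_bar / d2 = 3.12725 / 2.534 = 1.234116
Cp = (USL - LSL)/(6*sigma) = (123.6 - 109.6)/(6*1.234116) = 1.8907
Cpu = (123.6 - 120.98)/(3*1.234116) = 0.7077
Cpl = (120.98 - 109.6)/(3*1.234116) = 3.0737
Cpk = min(Cpu, Cpl) = 0.7077

0.7077


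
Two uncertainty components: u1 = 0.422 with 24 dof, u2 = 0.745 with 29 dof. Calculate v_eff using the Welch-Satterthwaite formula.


uc = sqrt(u1^2 + u2^2) = sqrt(0.422^2 + 0.745^2) = 0.85621785
v_eff = uc^4 / (u1^4/v1 + u2^4/v2)
= 0.85621785^4 / (0.422^4/24 + 0.745^4/29)
= 0.53744882 / 0.011943922
v_eff = 44.9977

44.9977


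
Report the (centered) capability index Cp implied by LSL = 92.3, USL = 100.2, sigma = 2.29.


Cp = (USL - LSL) / (6 * sigma)
= (100.2 - 92.3) / (6 * 2.29)
= 7.9000 / 13.7400
= 0.5750

0.5750


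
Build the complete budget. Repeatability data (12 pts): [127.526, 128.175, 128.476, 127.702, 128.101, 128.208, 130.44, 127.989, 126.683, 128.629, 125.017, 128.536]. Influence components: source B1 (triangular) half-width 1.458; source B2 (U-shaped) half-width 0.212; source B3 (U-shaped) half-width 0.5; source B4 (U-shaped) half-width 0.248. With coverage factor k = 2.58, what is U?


mean = (127.526 + 128.175 + 128.476 + 127.702 + 128.101 + 128.208 + 130.44 + 127.989 + 126.683 + 128.629 + 125.017 + 128.536) / 12 = 127.9568333
s = sqrt(sum((x - mean)^2)/(n-1)) = 1.2746201
u_A = s / sqrt(n) = 1.2746201 / sqrt(12) = 0.36795113
u_B1 = 1.458 / sqrt(6) = 0.59522601
u_B2 = 0.212 / sqrt(2) = 0.14990664
u_B3 = 0.5 / sqrt(2) = 0.35355339
u_B4 = 0.248 / sqrt(2) = 0.17536248
uc = sqrt(0.36795113^2 + 0.59522601^2 + 0.14990664^2 + 0.35355339^2 + 0.17536248^2) = 0.81725518
U = k * uc = 2.58 * 0.81725518
U = 2.1085

2.1085


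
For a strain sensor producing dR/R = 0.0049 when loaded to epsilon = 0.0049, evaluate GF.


GF = (dR/R) / epsilon
= 0.0049 / 0.0049
= 1.0000

1.0000


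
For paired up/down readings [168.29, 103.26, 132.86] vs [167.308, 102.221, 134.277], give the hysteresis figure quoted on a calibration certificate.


|168.29 - 167.308| = 0.9820
|103.26 - 102.221| = 1.0390
|132.86 - 134.277| = 1.4170
hysteresis = max(diffs) = 1.4170

1.4170


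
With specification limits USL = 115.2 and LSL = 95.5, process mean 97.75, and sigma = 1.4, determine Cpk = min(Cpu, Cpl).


Cpu = (USL - mean) / (3*sigma) = (115.2 - 97.75) / (3*1.4) = 4.1548
Cpl = (mean - LSL) / (3*sigma) = (97.75 - 95.5) / (3*1.4) = 0.5357
Cpk = min(Cpu, Cpl) = 0.5357

0.5357


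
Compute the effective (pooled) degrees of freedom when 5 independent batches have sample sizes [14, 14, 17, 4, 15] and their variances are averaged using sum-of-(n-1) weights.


nu = sum_i (n_i - 1)
nu = ((14 - 1) + (14 - 1) + (17 - 1) + (4 - 1) + (15 - 1))
nu = 13 + 13 + 16 + 3 + 14
nu = 59

59


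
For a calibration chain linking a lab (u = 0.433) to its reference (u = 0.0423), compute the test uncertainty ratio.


TUR = u_lab / u_ref
= 0.433 / 0.0423
= 10.2364

10.2364


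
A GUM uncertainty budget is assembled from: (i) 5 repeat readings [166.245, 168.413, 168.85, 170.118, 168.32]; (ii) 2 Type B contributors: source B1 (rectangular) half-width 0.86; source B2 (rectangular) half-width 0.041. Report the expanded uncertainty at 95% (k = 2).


mean = (166.245 + 168.413 + 168.85 + 170.118 + 168.32) / 5 = 168.3892
s = sqrt(sum((x - mean)^2)/(n-1)) = 1.3967851
u_A = s / sqrt(n) = 1.3967851 / sqrt(5) = 0.62466129
u_B1 = 0.86 / sqrt(3) = 0.49652123
u_B2 = 0.041 / sqrt(3) = 0.023671361
uc = sqrt(0.62466129^2 + 0.49652123^2 + 0.023671361^2) = 0.79830783
U = k * uc = 2 * 0.79830783
U = 1.5966

1.5966


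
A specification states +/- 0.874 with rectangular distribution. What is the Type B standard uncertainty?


u_B = half_width / sqrt(3)
u_B = 0.874 / 1.7320508
u_B = 0.5046

0.5046


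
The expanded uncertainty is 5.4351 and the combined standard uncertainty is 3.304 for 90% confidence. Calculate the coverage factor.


k = U / uc
k = 5.4351 / 3.304
k = 1.645

1.645


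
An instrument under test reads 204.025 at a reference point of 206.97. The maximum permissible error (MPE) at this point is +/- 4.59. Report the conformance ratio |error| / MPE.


e = indication - reference = 204.025 - 206.97 = -2.9450
|e| = 2.9450
ratio = |e| / MPE = 2.9450 / 4.59
ratio = 0.6416

0.6416


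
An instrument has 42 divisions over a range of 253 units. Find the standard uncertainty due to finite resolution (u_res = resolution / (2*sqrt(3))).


resolution = range / divisions
resolution = 253 / 42 = 6.0238095
u_res = resolution / (2*sqrt(3))
u_res = 6.0238095 / 3.4641016
u_res = 1.7389

1.7389


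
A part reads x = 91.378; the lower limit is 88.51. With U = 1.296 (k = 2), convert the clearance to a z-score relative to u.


u = U / k = 1.296 / 2 = 0.648
margin = |LSL - x| = |88.51 - 91.378| = 2.868
z = margin / u = 2.868 / 0.648
z = 4.4259

4.4259


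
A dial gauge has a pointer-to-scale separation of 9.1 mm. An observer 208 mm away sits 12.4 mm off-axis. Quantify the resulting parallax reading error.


error = h * offset / d
= 9.1 * 12.4 / 208
= 0.5425

0.5425


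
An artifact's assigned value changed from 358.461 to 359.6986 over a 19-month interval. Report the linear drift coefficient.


rate = (v2 - v1) / months
= (359.6986 - 358.461) / 19
= 1.2376 / 19
= 0.0651

0.0651


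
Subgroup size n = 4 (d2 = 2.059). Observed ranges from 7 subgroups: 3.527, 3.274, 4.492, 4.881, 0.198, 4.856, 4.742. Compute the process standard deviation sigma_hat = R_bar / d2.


R_bar = (3.527 + 3.274 + 4.492 + 4.881 + 0.198 + 4.856 + 4.742) / 7
R_bar = 25.97 / 7 = 3.71
sigma_hat = R_bar / d2 = 3.71 / 2.059 = 1.8018

1.8018


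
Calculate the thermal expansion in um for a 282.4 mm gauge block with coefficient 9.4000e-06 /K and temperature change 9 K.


dL = L * alpha * dT
= 282.4 * 9.4000e-06 * 9
= 0.0238910 mm
dL_um = 0.0238910 * 1000 = 23.8910 um

23.8910


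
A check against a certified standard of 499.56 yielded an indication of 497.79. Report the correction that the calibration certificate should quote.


Correction = standard - reading
= 499.56 - 497.79
= 1.7700

1.7700


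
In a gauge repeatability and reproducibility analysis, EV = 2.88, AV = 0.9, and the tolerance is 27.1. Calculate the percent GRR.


GRR = sqrt(EV^2 + AV^2) = sqrt(2.88^2 + 0.9^2) = 3.0173498
%GRR = GRR / tol * 100 = 3.0173498 / 27.1 * 100
%GRR = 11.1341

11.1341


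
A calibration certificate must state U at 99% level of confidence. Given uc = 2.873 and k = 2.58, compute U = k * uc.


U = k * uc
U = 2.58 * 2.873
U = 7.4123

7.4123


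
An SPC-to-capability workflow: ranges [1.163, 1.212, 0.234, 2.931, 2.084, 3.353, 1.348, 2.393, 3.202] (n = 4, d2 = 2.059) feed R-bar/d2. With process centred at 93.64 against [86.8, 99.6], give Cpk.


R_bar = (1.163 + 1.212 + 0.234 + 2.931 + 2.084 + 3.353 + 1.348 + 2.393 + 3.202) / 9 = 1.9911111
sigma = R_bar / d2 = 1.9911111 / 2.059 = 0.96702822
Cp = (USL - LSL)/(6*sigma) = (99.6 - 86.8)/(6*0.96702822) = 2.2061
Cpu = (99.6 - 93.64)/(3*0.96702822) = 2.0544
Cpl = (93.64 - 86.8)/(3*0.96702822) = 2.3577
Cpk = min(Cpu, Cpl) = 2.0544

2.0544


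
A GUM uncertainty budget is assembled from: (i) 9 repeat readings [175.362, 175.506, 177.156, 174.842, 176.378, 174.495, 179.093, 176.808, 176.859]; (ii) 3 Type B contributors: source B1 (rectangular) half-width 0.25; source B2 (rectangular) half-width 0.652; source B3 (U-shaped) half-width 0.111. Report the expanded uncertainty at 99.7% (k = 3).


mean = (175.362 + 175.506 + 177.156 + 174.842 + 176.378 + 174.495 + 179.093 + 176.808 + 176.859) / 9 = 176.2776667
s = sqrt(sum((x - mean)^2)/(n-1)) = 1.4142045
u_A = s / sqrt(n) = 1.4142045 / sqrt(9) = 0.4714015
u_B1 = 0.25 / sqrt(3) = 0.14433757
u_B2 = 0.652 / sqrt(3) = 0.37643238
u_B3 = 0.111 / sqrt(2) = 0.078488853
uc = sqrt(0.4714015^2 + 0.14433757^2 + 0.37643238^2 + 0.078488853^2) = 0.62523159
U = k * uc = 3 * 0.62523159
U = 1.8757

1.8757


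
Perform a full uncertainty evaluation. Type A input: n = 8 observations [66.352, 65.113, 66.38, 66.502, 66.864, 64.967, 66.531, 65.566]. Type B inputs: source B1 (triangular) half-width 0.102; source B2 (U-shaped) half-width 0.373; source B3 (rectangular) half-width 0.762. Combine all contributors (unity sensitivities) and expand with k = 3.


mean = (66.352 + 65.113 + 66.38 + 66.502 + 66.864 + 64.967 + 66.531 + 65.566) / 8 = 66.034375
s = sqrt(sum((x - mean)^2)/(n-1)) = 0.71529473
u_A = s / sqrt(n) = 0.71529473 / sqrt(8) = 0.25289488
u_B1 = 0.102 / sqrt(6) = 0.041641326
u_B2 = 0.373 / sqrt(2) = 0.26375083
u_B3 = 0.762 / sqrt(3) = 0.43994091
uc = sqrt(0.25289488^2 + 0.041641326^2 + 0.26375083^2 + 0.43994091^2) = 0.57341287
U = k * uc = 3 * 0.57341287
U = 1.7202

1.7202


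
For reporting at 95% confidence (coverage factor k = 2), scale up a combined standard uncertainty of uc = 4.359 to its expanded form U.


U = k * uc
U = 2 * 4.359
U = 8.7180

8.7180


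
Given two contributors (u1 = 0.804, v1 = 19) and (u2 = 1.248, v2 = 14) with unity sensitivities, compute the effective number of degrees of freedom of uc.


uc = sqrt(u1^2 + u2^2) = sqrt(0.804^2 + 1.248^2) = 1.4845605
v_eff = uc^4 / (u1^4/v1 + u2^4/v2)
= 1.4845605^4 / (0.804^4/19 + 1.248^4/14)
= 4.8572628 / 0.19526506
v_eff = 24.8752

24.8752


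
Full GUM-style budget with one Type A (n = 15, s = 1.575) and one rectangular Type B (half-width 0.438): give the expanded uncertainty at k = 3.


u_A = s / sqrt(n) = 1.575 / sqrt(15) = 0.40666325
u_B = half_width / sqrt(3) = 0.438 / sqrt(3) = 0.25287942
uc = sqrt(u_A^2 + u_B^2) = sqrt(0.40666325^2 + 0.25287942^2) = 0.47887681
U = k * uc = 3 * 0.47887681
U = 1.4366

1.4366


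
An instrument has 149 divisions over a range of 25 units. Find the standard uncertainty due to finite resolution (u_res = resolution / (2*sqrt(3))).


resolution = range / divisions
resolution = 25 / 149 = 0.16778523
u_res = resolution / (2*sqrt(3))
u_res = 0.16778523 / 3.4641016
u_res = 0.0484

0.0484


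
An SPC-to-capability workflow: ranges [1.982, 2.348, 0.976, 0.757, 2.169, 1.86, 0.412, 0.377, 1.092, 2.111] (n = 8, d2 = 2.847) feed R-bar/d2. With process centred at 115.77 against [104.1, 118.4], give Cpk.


R_bar = (1.982 + 2.348 + 0.976 + 0.757 + 2.169 + 1.86 + 0.412 + 0.377 + 1.092 + 2.111) / 10 = 1.4084
sigma = R_bar / d2 = 1.4084 / 2.847 = 0.49469617
Cp = (USL - LSL)/(6*sigma) = (118.4 - 104.1)/(6*0.49469617) = 4.8178
Cpu = (118.4 - 115.77)/(3*0.49469617) = 1.7721
Cpl = (115.77 - 104.1)/(3*0.49469617) = 7.8634
Cpk = min(Cpu, Cpl) = 1.7721

1.7721


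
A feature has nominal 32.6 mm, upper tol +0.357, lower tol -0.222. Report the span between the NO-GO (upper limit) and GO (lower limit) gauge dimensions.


GO = nominal - lower_tol (smallest hole = maximum material condition)
GO = 32.6 - 0.222 = 32.378
NO-GO = nominal + upper_tol (largest hole = least material condition)
NO-GO = 32.6 + 0.357 = 32.957
spread = NO-GO - GO = 32.957 - 32.378 = 0.5790

0.5790


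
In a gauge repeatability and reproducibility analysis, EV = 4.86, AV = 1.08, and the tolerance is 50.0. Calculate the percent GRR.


GRR = sqrt(EV^2 + AV^2) = sqrt(4.86^2 + 1.08^2) = 4.978554
%GRR = GRR / tol * 100 = 4.978554 / 50.0 * 100
%GRR = 9.9571

9.9571


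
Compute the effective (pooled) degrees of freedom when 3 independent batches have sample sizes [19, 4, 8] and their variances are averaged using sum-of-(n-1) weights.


nu = sum_i (n_i - 1)
nu = ((19 - 1) + (4 - 1) + (8 - 1))
nu = 18 + 3 + 7
nu = 28

28


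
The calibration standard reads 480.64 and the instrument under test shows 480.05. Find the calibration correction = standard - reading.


Correction = standard - reading
= 480.64 - 480.05
= 0.5900

0.5900


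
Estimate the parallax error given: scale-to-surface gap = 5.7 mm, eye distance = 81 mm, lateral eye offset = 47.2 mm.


error = h * offset / d
= 5.7 * 47.2 / 81
= 3.3215

3.3215


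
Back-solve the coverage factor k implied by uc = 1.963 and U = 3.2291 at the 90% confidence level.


k = U / uc
k = 3.2291 / 1.963
k = 1.645

1.645


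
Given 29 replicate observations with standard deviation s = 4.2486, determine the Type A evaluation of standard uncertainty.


u_A = s / sqrt(n)
u_A = 4.2486 / sqrt(29)
u_A = 4.2486 / 5.3851648
u_A = 0.7889

0.7889


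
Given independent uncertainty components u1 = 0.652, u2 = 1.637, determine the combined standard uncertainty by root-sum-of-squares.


uc = sqrt(0.652^2 + 1.637^2)
uc = sqrt(3.104873)
uc = 1.7621

1.7621


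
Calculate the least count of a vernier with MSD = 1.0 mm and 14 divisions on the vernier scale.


LC = MSD / n_div
= 1.0 / 14
= 0.0714

0.0714


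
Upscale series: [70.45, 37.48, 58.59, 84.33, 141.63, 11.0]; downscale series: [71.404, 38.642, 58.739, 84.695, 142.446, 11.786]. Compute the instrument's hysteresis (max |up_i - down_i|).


|70.45 - 71.404| = 0.9540
|37.48 - 38.642| = 1.1620
|58.59 - 58.739| = 0.1490
|84.33 - 84.695| = 0.3650
|141.63 - 142.446| = 0.8160
|11.0 - 11.786| = 0.7860
hysteresis = max(diffs) = 1.1620

1.1620


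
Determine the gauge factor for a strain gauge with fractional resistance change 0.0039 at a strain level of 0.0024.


GF = (dR/R) / epsilon
= 0.0039 / 0.0024
= 1.6250

1.6250


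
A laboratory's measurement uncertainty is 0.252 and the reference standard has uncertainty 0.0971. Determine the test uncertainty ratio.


TUR = u_lab / u_ref
= 0.252 / 0.0971
= 2.5953

2.5953


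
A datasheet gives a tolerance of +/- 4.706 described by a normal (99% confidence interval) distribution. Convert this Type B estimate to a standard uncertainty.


u_B = half_width / 2.576
u_B = 4.706 / 2.576
u_B = 1.8269

1.8269


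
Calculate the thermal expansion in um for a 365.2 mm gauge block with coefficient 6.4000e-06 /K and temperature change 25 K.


dL = L * alpha * dT
= 365.2 * 6.4000e-06 * 25
= 0.0584320 mm
dL_um = 0.0584320 * 1000 = 58.4320 um

58.4320


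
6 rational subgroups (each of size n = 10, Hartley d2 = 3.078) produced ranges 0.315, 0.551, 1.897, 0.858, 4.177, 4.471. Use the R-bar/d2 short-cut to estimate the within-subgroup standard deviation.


R_bar = (0.315 + 0.551 + 1.897 + 0.858 + 4.177 + 4.471) / 6
R_bar = 12.269 / 6 = 2.0448333
sigma_hat = R_bar / d2 = 2.0448333 / 3.078 = 0.6643

0.6643


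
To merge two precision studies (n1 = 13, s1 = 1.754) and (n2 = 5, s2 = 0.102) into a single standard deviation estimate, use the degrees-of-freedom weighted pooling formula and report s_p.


s_p = sqrt(((n1-1)*s1^2 + (n2-1)*s2^2) / (n1+n2-2))
numerator = (13-1)*1.754^2 + (5-1)*0.102^2 = 36.918192 + 0.041616 = 36.959808
denominator = 13 + 5 - 2 = 16
s_p^2 = 36.959808 / 16 = 2.309988
s_p = sqrt(2.309988) = 1.5199

1.5199


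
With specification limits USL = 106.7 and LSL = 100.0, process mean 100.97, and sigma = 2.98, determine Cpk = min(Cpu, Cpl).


Cpu = (USL - mean) / (3*sigma) = (106.7 - 100.97) / (3*2.98) = 0.6409
Cpl = (mean - LSL) / (3*sigma) = (100.97 - 100.0) / (3*2.98) = 0.1085
Cpk = min(Cpu, Cpl) = 0.1085

0.1085


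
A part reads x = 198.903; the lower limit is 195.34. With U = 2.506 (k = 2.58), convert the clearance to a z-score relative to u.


u = U / k = 2.506 / 2.58 = 0.97131783
margin = |LSL - x| = |195.34 - 198.903| = 3.563
z = margin / u = 3.563 / 0.97131783
z = 3.6682

3.6682


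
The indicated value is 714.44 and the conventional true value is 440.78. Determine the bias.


Systematic error = measured - true
= 714.44 - 440.78
= 273.6600

273.6600
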